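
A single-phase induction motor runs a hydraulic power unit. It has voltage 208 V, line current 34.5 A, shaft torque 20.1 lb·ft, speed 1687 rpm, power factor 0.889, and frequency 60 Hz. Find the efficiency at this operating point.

75.5 %

τ = 20.1 lb·ft × 1.356 = 27.26 N·m
ω = 2π × 1687/60 = 176.7 rad/s; P_out = τω = 27.26 × 176.7 = 4817 W
P_in = V·I·cosφ = 208 × 34.5 × 0.889 = 6379 W
η = P_out / P_in = 4817 / 6379 = 0.755 = 75.5%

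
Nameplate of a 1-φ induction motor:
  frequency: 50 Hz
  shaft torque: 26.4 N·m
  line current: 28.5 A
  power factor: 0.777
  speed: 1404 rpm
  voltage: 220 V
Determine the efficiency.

ω = 2π × 1404/60 = 147 rad/s; P_out = τω = 26.4 × 147 = 3881 W
P_in = V·I·cosφ = 220 × 28.5 × 0.777 = 4872 W
η = P_out / P_in = 3881 / 4872 = 0.797 = 79.7%

79.7 %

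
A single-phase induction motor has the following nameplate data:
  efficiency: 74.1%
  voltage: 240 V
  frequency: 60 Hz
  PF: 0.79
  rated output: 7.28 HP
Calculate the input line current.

P_out = 7.28 × 746 = 5431 W
P_in = P_out / η = 5431 / 0.741 = 7329 W
I = P_in / (V·cosφ) = 7329 / (240 × 0.79) = 38.7 A

38.7 A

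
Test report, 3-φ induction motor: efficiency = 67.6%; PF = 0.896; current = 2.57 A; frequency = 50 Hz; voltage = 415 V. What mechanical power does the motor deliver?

P_in = √3·V·I·cosφ = 1.732 × 415 × 2.57 × 0.896 = 1655 W
P_out = η·P_in = 0.676 × 1655 = 1119 W

1.12 kW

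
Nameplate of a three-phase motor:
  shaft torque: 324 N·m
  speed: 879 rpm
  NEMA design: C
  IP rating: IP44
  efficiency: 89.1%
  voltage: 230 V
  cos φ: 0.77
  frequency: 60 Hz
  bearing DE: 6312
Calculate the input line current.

ω = 2π×879/60 = 92.05 rad/s; P_out = τω = 324 × 92.05 = 29824 W
P_in = P_out / η = 29824 / 0.891 = 33473 W
I_L = P_in / (√3·V_L·cosφ) = 33473 / (1.732 × 230 × 0.77) = 109 A

109 A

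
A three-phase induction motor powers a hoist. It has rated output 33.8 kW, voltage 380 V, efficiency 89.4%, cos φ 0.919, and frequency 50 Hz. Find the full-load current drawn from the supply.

P_out = 33.8 kW = 33800 W
P_in = P_out / η = 33800 / 0.894 = 37808 W
I_L = P_in / (√3·V_L·cosφ) = 37808 / (1.732 × 380 × 0.919) = 62.5 A

62.5 A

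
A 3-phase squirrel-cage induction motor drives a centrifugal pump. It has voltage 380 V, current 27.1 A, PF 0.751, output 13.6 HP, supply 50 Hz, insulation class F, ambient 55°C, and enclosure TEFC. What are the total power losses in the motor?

3.25 kW

P_in = √3·V·I·cosφ = 1.732×380×27.1×0.751 = 13395 W
P_out = 13.6×746 = 10146 W
Losses = P_in − P_out = 13395 − 10146 = 3249 W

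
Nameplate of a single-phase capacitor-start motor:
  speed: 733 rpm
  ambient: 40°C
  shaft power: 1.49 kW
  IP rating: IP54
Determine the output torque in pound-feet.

ω = 2π × 733/60 = 76.76 rad/s
τ = P/ω = 1490/76.76 = 19.41 N·m
In lb·ft: 19.41/1.356 = 14.3 lb·ft

14.3 lb·ft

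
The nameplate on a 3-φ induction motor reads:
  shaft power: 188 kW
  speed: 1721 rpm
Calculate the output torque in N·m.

ω = 2π × 1721/60 = 180.2 rad/s
τ = P/ω = 188000/180.2 = 1040 N·m

1040 N·m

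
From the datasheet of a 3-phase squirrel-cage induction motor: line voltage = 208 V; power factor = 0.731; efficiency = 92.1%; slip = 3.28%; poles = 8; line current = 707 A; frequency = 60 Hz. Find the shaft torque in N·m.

1880 N·m

P_in = √3·V·I·cosφ = 1.732 × 208 × 707 × 0.731 = 186186 W
P_out = η·P_in = 0.921 × 186186 = 171477 W
n_s = 120×60/8 = 900 rpm; n = 900×(1−0.0328) = 870 rpm
ω = 2π×870/60 = 91.11 rad/s
τ = P_out/ω = 171477/91.11 = 1880 N·m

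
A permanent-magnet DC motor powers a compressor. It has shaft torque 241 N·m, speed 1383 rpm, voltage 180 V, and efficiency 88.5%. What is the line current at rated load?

219 A

ω = 2π×1383/60 = 144.8 rad/s; P_out = τω = 241 × 144.8 = 34897 W
P_in = P_out / η = 34897 / 0.885 = 39432 W
I = P_in / V = 39432 / 180 = 219 A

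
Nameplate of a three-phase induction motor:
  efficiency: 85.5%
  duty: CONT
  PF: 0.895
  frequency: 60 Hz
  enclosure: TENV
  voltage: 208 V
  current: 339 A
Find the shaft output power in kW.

P_in = √3·V·I·cosφ = 1.732 × 208 × 339 × 0.895 = 109303 W
P_out = η·P_in = 0.855 × 109303 = 93454 W

93.5 kW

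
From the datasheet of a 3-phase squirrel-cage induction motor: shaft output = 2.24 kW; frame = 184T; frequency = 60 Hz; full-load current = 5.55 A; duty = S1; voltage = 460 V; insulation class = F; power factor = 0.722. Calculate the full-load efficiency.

P_out = 2.24 kW = 2240 W
P_in = √3·V_L·I_L·cosφ = 1.732 × 460 × 5.55 × 0.722 = 3193 W
η = P_out / P_in = 2240 / 3193 = 0.702 = 70.2%

70.2 %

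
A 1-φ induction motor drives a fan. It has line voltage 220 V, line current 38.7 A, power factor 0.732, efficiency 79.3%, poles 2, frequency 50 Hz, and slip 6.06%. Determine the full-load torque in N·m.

P_in = V·I·cosφ = 220 × 38.7 × 0.732 = 6232 W
P_out = η·P_in = 0.793 × 6232 = 4942 W
n_s = 120×50/2 = 3000 rpm; n = 3000×(1−0.0606) = 2818 rpm
ω = 2π×2818/60 = 295.1 rad/s
τ = P_out/ω = 4942/295.1 = 16.7 N·m

16.7 N·m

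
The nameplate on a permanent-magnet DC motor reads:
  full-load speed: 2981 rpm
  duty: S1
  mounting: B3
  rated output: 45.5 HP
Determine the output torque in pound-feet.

80.2 lb·ft

P_out = 45.5 × 746 = 33943 W
ω = 2π × 2981/60 = 312.2 rad/s
τ = P_out/ω = 33943/312.2 = 108.7 N·m
In lb·ft: 108.7/1.356 = 80.2 lb·ft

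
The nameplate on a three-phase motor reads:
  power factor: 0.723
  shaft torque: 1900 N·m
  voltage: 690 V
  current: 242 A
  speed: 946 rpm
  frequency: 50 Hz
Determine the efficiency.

ω = 2π × 946/60 = 99.06 rad/s; P_out = τω = 1900 × 99.06 = 188214 W
P_in = √3·V_L·I_L·cosφ = 1.732 × 690 × 242 × 0.723 = 209098 W
η = P_out / P_in = 188214 / 209098 = 0.900 = 90.0%

90.0 %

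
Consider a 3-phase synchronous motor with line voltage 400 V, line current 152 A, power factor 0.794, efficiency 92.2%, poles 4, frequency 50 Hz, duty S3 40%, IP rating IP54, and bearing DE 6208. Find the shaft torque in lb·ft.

P_in = √3·V·I·cosφ = 1.732 × 400 × 152 × 0.794 = 83613 W
P_out = η·P_in = 0.922 × 83613 = 77091 W
n = n_s = 120×50/4 = 1500 rpm (synchronous)
ω = 2π×1500/60 = 157.1 rad/s
τ = P_out/ω = 77091/157.1 = 490.7 N·m
In lb·ft: 490.7/1.356 = 362 lb·ft

362 lb·ft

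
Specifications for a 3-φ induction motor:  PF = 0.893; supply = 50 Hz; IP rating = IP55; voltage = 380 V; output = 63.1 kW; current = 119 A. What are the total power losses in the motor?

6840 W

P_in = √3·V·I·cosφ = 1.732×380×119×0.893 = 69941 W
P_out = 63100 W
Losses = P_in − P_out = 69941 − 63100 = 6841 W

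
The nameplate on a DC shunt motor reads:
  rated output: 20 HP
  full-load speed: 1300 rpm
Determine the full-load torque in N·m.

P_out = 20 × 746 = 14920 W
ω = 2π × 1300/60 = 136.1 rad/s
τ = P_out/ω = 14920/136.1 = 110 N·m

110 N·m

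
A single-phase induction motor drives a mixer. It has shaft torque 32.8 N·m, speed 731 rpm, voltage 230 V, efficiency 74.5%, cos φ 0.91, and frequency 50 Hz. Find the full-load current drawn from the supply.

ω = 2π×731/60 = 76.55 rad/s; P_out = τω = 32.8 × 76.55 = 2511 W
P_in = P_out / η = 2511 / 0.745 = 3370 W
I = P_in / (V·cosφ) = 3370 / (230 × 0.91) = 16.1 A

16.1 A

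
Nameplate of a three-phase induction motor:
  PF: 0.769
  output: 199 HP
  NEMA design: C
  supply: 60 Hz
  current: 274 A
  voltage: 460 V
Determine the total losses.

P_in = √3·V·I·cosφ = 1.732×460×274×0.769 = 167874 W
P_out = 199×746 = 148454 W
Losses = P_in − P_out = 167874 − 148454 = 19420 W

19.4 kW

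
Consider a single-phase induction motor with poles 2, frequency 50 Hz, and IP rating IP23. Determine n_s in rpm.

n_s = 120f/p = 120×50/2 = 3000 rpm

3000 rpm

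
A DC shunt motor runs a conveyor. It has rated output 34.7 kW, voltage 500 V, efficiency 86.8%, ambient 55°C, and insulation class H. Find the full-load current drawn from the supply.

P_out = 34.7 kW = 34700 W
P_in = P_out / η = 34700 / 0.868 = 39977 W
I = P_in / V = 39977 / 500 = 80 A

80 A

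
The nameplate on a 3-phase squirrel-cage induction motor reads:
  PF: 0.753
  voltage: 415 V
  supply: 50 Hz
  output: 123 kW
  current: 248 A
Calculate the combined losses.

P_in = √3·V·I·cosφ = 1.732×415×248×0.753 = 134228 W
P_out = 123000 W
Losses = P_in − P_out = 134228 − 123000 = 11228 W

11200 W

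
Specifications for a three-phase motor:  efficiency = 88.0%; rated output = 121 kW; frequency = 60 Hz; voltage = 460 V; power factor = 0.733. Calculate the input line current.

P_out = 121 kW = 121000 W
P_in = P_out / η = 121000 / 0.880 = 137500 W
I_L = P_in / (√3·V_L·cosφ) = 137500 / (1.732 × 460 × 0.733) = 235 A

235 A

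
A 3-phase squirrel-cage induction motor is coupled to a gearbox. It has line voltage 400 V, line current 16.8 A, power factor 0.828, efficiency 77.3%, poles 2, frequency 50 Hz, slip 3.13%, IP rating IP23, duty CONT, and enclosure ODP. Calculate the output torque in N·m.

P_in = √3·V·I·cosφ = 1.732 × 400 × 16.8 × 0.828 = 9637 W
P_out = η·P_in = 0.773 × 9637 = 7449 W
n_s = 120×50/2 = 3000 rpm; n = 3000×(1−0.0313) = 2906 rpm
ω = 2π×2906/60 = 304.3 rad/s
τ = P_out/ω = 7449/304.3 = 24.5 N·m

24.5 N·m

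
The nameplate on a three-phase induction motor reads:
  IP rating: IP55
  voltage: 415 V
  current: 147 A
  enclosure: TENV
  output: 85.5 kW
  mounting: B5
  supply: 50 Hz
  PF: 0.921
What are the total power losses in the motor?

11.8 kW

P_in = √3·V·I·cosφ = 1.732×415×147×0.921 = 97313 W
P_out = 85500 W
Losses = P_in − P_out = 97313 − 85500 = 11813 W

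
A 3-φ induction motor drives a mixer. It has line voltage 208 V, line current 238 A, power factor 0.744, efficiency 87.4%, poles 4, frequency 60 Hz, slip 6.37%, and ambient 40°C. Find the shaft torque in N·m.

P_in = √3·V·I·cosφ = 1.732 × 208 × 238 × 0.744 = 63791 W
P_out = η·P_in = 0.874 × 63791 = 55753 W
n_s = 120×60/4 = 1800 rpm; n = 1800×(1−0.0637) = 1685 rpm
ω = 2π×1685/60 = 176.5 rad/s
τ = P_out/ω = 55753/176.5 = 316 N·m

316 N·m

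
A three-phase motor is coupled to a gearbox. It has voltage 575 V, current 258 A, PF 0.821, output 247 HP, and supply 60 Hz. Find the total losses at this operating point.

26700 W

P_in = √3·V·I·cosφ = 1.732×575×258×0.821 = 210950 W
P_out = 247×746 = 184262 W
Losses = P_in − P_out = 210950 − 184262 = 26688 W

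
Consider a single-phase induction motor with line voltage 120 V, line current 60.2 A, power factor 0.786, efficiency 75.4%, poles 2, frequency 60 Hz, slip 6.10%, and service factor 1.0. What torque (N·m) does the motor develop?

12.1 N·m

P_in = V·I·cosφ = 120 × 60.2 × 0.786 = 5678 W
P_out = η·P_in = 0.754 × 5678 = 4281 W
n_s = 120×60/2 = 3600 rpm; n = 3600×(1−0.061) = 3380 rpm
ω = 2π×3380/60 = 354 rad/s
τ = P_out/ω = 4281/354 = 12.1 N·m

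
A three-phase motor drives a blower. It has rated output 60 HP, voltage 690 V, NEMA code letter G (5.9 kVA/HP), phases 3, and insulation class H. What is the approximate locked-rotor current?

S_LR = 5.9 × 60 = 354 kVA
I_LR = S_LR/(√3·V_L) = 354000/(1.732×690) = 296 A

296 A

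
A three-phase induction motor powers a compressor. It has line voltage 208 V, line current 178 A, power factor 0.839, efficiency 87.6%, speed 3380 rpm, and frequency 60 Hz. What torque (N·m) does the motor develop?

133 N·m

P_in = √3·V·I·cosφ = 1.732 × 208 × 178 × 0.839 = 53801 W
P_out = η·P_in = 0.876 × 53801 = 47130 W
n = 3380 rpm
ω = 2π×3380/60 = 354 rad/s
τ = P_out/ω = 47130/354 = 133 N·m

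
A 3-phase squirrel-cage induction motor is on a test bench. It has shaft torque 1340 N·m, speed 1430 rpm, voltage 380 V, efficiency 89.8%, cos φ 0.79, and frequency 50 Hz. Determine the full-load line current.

430 A

ω = 2π×1430/60 = 149.7 rad/s; P_out = τω = 1340 × 149.7 = 200598 W
P_in = P_out / η = 200598 / 0.898 = 223383 W
I_L = P_in / (√3·V_L·cosφ) = 223383 / (1.732 × 380 × 0.79) = 430 A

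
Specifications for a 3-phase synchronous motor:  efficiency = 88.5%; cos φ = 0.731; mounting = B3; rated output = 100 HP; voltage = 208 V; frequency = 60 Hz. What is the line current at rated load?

P_out = 100 × 746 = 74600 W
P_in = P_out / η = 74600 / 0.885 = 84294 W
I_L = P_in / (√3·V_L·cosφ) = 84294 / (1.732 × 208 × 0.731) = 320 A

320 A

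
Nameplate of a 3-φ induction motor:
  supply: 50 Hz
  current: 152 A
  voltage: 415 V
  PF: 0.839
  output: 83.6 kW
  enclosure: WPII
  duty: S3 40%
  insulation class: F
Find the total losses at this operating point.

8.07 kW

P_in = √3·V·I·cosφ = 1.732×415×152×0.839 = 91665 W
P_out = 83600 W
Losses = P_in − P_out = 91665 − 83600 = 8065 W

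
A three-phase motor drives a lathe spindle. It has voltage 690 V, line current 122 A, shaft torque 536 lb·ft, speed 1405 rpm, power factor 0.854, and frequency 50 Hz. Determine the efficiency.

τ = 536 lb·ft × 1.356 = 726.8 N·m
ω = 2π × 1405/60 = 147.1 rad/s; P_out = τω = 726.8 × 147.1 = 106912 W
P_in = √3·V_L·I_L·cosφ = 1.732 × 690 × 122 × 0.854 = 124513 W
η = P_out / P_in = 106912 / 124513 = 0.859 = 85.9%

85.9 %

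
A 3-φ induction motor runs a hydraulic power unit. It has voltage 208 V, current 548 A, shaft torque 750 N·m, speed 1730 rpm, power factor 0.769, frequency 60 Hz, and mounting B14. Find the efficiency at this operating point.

ω = 2π × 1730/60 = 181.2 rad/s; P_out = τω = 750 × 181.2 = 135900 W
P_in = √3·V_L·I_L·cosφ = 1.732 × 208 × 548 × 0.769 = 151816 W
η = P_out / P_in = 135900 / 151816 = 0.895 = 89.5%

89.5 %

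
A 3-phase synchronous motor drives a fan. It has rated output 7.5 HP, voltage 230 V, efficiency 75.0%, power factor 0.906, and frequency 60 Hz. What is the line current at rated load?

P_out = 7.5 × 746 = 5595 W
P_in = P_out / η = 5595 / 0.750 = 7460 W
I_L = P_in / (√3·V_L·cosφ) = 7460 / (1.732 × 230 × 0.906) = 20.7 A

20.7 A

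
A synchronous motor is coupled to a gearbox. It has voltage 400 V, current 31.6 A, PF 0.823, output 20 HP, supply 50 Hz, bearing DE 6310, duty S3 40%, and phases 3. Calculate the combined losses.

3100 W

P_in = √3·V·I·cosφ = 1.732×400×31.6×0.823 = 18018 W
P_out = 20×746 = 14920 W
Losses = P_in − P_out = 18018 − 14920 = 3098 W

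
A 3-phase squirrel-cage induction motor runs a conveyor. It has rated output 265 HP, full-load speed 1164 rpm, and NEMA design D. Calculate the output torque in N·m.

1620 N·m

P_out = 265 × 746 = 197690 W
ω = 2π × 1164/60 = 121.9 rad/s
τ = P_out/ω = 197690/121.9 = 1620 N·m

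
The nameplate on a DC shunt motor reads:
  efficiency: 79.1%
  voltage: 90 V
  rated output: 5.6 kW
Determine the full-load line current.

P_out = 5.6 kW = 5600 W
P_in = P_out / η = 5600 / 0.791 = 7080 W
I = P_in / V = 7080 / 90 = 78.7 A

78.7 A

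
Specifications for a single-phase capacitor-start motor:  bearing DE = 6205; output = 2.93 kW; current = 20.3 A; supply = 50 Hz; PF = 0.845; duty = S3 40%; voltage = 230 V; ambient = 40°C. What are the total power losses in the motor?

P_in = V·I·cosφ = 230×20.3×0.845 = 3945 W
P_out = 2930 W
Losses = P_in − P_out = 3945 − 2930 = 1015 W

1.02 kW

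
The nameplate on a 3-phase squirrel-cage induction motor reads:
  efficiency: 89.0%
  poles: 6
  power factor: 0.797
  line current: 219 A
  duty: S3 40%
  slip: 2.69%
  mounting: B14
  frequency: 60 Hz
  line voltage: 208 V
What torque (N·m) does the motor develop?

P_in = √3·V·I·cosφ = 1.732 × 208 × 219 × 0.797 = 62880 W
P_out = η·P_in = 0.89 × 62880 = 55963 W
n_s = 120×60/6 = 1200 rpm; n = 1200×(1−0.0269) = 1168 rpm
ω = 2π×1168/60 = 122.3 rad/s
τ = P_out/ω = 55963/122.3 = 458 N·m

458 N·m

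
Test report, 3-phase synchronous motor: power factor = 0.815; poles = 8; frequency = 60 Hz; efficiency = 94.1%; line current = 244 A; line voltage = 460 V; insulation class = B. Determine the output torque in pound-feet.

1170 lb·ft

P_in = √3·V·I·cosφ = 1.732 × 460 × 244 × 0.815 = 158436 W
P_out = η·P_in = 0.941 × 158436 = 149088 W
n = n_s = 120×60/8 = 900 rpm (synchronous)
ω = 2π×900/60 = 94.25 rad/s
τ = P_out/ω = 149088/94.25 = 1582 N·m
In lb·ft: 1582/1.356 = 1170 lb·ft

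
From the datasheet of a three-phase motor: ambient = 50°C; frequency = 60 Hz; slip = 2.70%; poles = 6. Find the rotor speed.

1168 rpm

n_s = 120f/p = 120×60/6 = 1200 rpm
n = n_s(1 − s) = 1200 × (1 − 0.027) = 1168 rpm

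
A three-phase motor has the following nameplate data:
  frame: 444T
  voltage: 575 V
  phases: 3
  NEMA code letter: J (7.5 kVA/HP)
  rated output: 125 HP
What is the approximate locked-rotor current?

941 A

S_LR = 7.5 × 125 = 937.5 kVA
I_LR = S_LR/(√3·V_L) = 937500/(1.732×575) = 941 A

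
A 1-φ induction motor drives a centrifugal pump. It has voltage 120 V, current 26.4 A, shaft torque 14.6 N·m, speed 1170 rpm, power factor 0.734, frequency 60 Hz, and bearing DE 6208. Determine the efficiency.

76.9 %

ω = 2π × 1170/60 = 122.5 rad/s; P_out = τω = 14.6 × 122.5 = 1789 W
P_in = V·I·cosφ = 120 × 26.4 × 0.734 = 2325 W
η = P_out / P_in = 1789 / 2325 = 0.769 = 76.9%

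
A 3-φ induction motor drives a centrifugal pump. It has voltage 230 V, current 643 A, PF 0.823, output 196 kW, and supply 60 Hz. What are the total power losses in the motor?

P_in = √3·V·I·cosφ = 1.732×230×643×0.823 = 210808 W
P_out = 196000 W
Losses = P_in − P_out = 210808 − 196000 = 14808 W

14800 W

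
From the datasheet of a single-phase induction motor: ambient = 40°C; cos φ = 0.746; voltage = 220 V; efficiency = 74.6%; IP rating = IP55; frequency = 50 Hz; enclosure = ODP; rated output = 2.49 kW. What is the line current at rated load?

20.3 A

P_out = 2.49 kW = 2490 W
P_in = P_out / η = 2490 / 0.746 = 3338 W
I = P_in / (V·cosφ) = 3338 / (220 × 0.746) = 20.3 A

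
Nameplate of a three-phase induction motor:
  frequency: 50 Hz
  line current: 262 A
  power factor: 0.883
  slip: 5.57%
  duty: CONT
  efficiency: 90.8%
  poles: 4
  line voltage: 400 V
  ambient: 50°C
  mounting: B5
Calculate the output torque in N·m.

981 N·m

P_in = √3·V·I·cosφ = 1.732 × 400 × 262 × 0.883 = 160277 W
P_out = η·P_in = 0.908 × 160277 = 145532 W
n_s = 120×50/4 = 1500 rpm; n = 1500×(1−0.0557) = 1416 rpm
ω = 2π×1416/60 = 148.3 rad/s
τ = P_out/ω = 145532/148.3 = 981 N·m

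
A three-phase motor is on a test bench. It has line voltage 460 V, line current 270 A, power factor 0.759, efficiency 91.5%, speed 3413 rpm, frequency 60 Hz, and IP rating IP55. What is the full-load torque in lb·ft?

P_in = √3·V·I·cosφ = 1.732 × 460 × 270 × 0.759 = 163272 W
P_out = η·P_in = 0.915 × 163272 = 149394 W
n = 3413 rpm
ω = 2π×3413/60 = 357.4 rad/s
τ = P_out/ω = 149394/357.4 = 418 N·m
In lb·ft: 418/1.356 = 308 lb·ft

308 lb·ft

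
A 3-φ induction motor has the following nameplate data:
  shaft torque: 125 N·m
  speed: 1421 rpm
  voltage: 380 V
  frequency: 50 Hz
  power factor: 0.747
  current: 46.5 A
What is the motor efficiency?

81.4 %

ω = 2π × 1421/60 = 148.8 rad/s; P_out = τω = 125 × 148.8 = 18600 W
P_in = √3·V_L·I_L·cosφ = 1.732 × 380 × 46.5 × 0.747 = 22862 W
η = P_out / P_in = 18600 / 22862 = 0.814 = 81.4%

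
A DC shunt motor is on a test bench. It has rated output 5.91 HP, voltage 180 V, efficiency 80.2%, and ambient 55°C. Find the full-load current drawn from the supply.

P_out = 5.91 × 746 = 4409 W
P_in = P_out / η = 4409 / 0.802 = 5498 W
I = P_in / V = 5498 / 180 = 30.5 A

30.5 A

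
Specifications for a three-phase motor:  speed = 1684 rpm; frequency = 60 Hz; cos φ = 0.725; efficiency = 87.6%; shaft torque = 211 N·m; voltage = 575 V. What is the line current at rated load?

ω = 2π×1684/60 = 176.3 rad/s; P_out = τω = 211 × 176.3 = 37199 W
P_in = P_out / η = 37199 / 0.876 = 42465 W
I_L = P_in / (√3·V_L·cosφ) = 42465 / (1.732 × 575 × 0.725) = 58.8 A

58.8 A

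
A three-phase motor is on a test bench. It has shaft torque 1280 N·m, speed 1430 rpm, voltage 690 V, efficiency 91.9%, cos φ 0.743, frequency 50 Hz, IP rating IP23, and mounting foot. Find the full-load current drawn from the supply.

235 A

ω = 2π×1430/60 = 149.7 rad/s; P_out = τω = 1280 × 149.7 = 191616 W
P_in = P_out / η = 191616 / 0.919 = 208505 W
I_L = P_in / (√3·V_L·cosφ) = 208505 / (1.732 × 690 × 0.743) = 235 A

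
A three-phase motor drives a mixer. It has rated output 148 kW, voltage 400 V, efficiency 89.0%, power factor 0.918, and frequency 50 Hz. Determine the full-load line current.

261 A

P_out = 148 kW = 148000 W
P_in = P_out / η = 148000 / 0.890 = 166292 W
I_L = P_in / (√3·V_L·cosφ) = 166292 / (1.732 × 400 × 0.918) = 261 A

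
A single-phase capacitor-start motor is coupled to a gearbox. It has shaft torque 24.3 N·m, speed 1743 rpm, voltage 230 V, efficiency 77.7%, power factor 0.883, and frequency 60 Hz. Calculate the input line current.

28.1 A

ω = 2π×1743/60 = 182.5 rad/s; P_out = τω = 24.3 × 182.5 = 4435 W
P_in = P_out / η = 4435 / 0.777 = 5708 W
I = P_in / (V·cosφ) = 5708 / (230 × 0.883) = 28.1 A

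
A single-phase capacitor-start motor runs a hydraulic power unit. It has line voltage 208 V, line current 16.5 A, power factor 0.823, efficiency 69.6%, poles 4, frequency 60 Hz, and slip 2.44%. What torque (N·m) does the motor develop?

P_in = V·I·cosφ = 208 × 16.5 × 0.823 = 2825 W
P_out = η·P_in = 0.696 × 2825 = 1966 W
n_s = 120×60/4 = 1800 rpm; n = 1800×(1−0.0244) = 1756 rpm
ω = 2π×1756/60 = 183.9 rad/s
τ = P_out/ω = 1966/183.9 = 10.7 N·m

10.7 N·m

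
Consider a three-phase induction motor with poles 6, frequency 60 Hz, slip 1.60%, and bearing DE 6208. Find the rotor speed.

1181 rpm

n_s = 120f/p = 120×60/6 = 1200 rpm
n = n_s(1 − s) = 1200 × (1 − 0.016) = 1181 rpm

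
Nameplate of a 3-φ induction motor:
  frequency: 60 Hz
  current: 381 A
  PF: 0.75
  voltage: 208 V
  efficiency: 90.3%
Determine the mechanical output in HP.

P_in = √3·V·I·cosφ = 1.732 × 208 × 381 × 0.75 = 102943 W
P_out = η·P_in = 0.903 × 102943 = 92958 W
= 92958/746 = 125 HP

125 HP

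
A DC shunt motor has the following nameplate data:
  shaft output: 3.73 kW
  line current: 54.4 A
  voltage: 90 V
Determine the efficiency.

76.2 %

P_out = 3.73 kW = 3730 W
P_in = V·I = 90 × 54.4 = 4896 W
η = P_out / P_in = 3730 / 4896 = 0.762 = 76.2%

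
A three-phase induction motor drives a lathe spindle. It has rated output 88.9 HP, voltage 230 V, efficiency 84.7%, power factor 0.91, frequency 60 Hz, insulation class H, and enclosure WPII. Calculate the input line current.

216 A

P_out = 88.9 × 746 = 66319 W
P_in = P_out / η = 66319 / 0.847 = 78299 W
I_L = P_in / (√3·V_L·cosφ) = 78299 / (1.732 × 230 × 0.91) = 216 A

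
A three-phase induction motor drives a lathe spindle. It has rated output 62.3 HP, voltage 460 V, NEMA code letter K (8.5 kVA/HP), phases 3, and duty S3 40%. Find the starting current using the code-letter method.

665 A

S_LR = 8.5 × 62.3 = 529.55 kVA
I_LR = S_LR/(√3·V_L) = 529550/(1.732×460) = 665 A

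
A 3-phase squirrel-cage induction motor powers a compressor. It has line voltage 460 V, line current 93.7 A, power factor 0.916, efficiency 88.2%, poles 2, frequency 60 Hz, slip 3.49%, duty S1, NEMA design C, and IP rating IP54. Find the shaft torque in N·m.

P_in = √3·V·I·cosφ = 1.732 × 460 × 93.7 × 0.916 = 68382 W
P_out = η·P_in = 0.882 × 68382 = 60313 W
n_s = 120×60/2 = 3600 rpm; n = 3600×(1−0.0349) = 3474 rpm
ω = 2π×3474/60 = 363.8 rad/s
τ = P_out/ω = 60313/363.8 = 166 N·m

166 N·m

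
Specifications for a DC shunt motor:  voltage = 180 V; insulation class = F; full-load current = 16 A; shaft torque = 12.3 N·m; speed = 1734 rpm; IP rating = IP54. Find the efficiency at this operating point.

ω = 2π × 1734/60 = 181.6 rad/s; P_out = τω = 12.3 × 181.6 = 2234 W
P_in = V·I = 180 × 16 = 2880 W
η = P_out / P_in = 2234 / 2880 = 0.776 = 77.6%

77.6 %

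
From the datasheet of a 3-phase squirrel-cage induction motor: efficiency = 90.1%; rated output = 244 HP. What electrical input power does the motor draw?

P_out = 244 × 746 = 182024 W
P_in = P_out/η = 182024/0.901 = 202024 W = 202 kW

202 kW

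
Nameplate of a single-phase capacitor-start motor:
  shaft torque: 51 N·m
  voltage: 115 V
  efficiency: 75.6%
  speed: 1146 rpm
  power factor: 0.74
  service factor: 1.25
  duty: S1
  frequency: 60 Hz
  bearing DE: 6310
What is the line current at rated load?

ω = 2π×1146/60 = 120 rad/s; P_out = τω = 51 × 120 = 6120 W
P_in = P_out / η = 6120 / 0.756 = 8095 W
I = P_in / (V·cosφ) = 8095 / (115 × 0.74) = 95.1 A

95.1 A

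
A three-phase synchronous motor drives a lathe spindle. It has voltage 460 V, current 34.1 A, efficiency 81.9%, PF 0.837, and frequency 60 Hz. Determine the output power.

18.6 kW

P_in = √3·V·I·cosφ = 1.732 × 460 × 34.1 × 0.837 = 22740 W
P_out = η·P_in = 0.819 × 22740 = 18624 W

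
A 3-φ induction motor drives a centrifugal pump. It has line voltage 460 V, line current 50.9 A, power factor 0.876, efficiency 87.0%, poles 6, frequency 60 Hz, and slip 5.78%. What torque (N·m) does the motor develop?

P_in = √3·V·I·cosφ = 1.732 × 460 × 50.9 × 0.876 = 35524 W
P_out = η·P_in = 0.87 × 35524 = 30906 W
n_s = 120×60/6 = 1200 rpm; n = 1200×(1−0.0578) = 1131 rpm
ω = 2π×1131/60 = 118.4 rad/s
τ = P_out/ω = 30906/118.4 = 261 N·m

261 N·m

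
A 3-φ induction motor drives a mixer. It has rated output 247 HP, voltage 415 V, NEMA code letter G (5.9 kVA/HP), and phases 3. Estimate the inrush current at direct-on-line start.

2030 A

S_LR = 5.9 × 247 = 1457.3 kVA
I_LR = S_LR/(√3·V_L) = 1457300/(1.732×415) = 2030 A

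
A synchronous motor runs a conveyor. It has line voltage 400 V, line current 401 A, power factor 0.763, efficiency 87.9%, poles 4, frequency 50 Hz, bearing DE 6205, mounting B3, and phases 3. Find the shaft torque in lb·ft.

875 lb·ft

P_in = √3·V·I·cosφ = 1.732 × 400 × 401 × 0.763 = 211971 W
P_out = η·P_in = 0.879 × 211971 = 186323 W
n = n_s = 120×50/4 = 1500 rpm (synchronous)
ω = 2π×1500/60 = 157.1 rad/s
τ = P_out/ω = 186323/157.1 = 1186 N·m
In lb·ft: 1186/1.356 = 875 lb·ft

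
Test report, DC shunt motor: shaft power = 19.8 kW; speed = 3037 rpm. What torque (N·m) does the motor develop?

62.3 N·m

ω = 2π × 3037/60 = 318 rad/s
τ = P/ω = 19800/318 = 62.3 N·m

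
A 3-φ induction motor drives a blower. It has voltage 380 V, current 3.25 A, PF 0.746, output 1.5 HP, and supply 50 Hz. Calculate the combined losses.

477 W

P_in = √3·V·I·cosφ = 1.732×380×3.25×0.746 = 1596 W
P_out = 1.5×746 = 1119 W
Losses = P_in − P_out = 1596 − 1119 = 477 W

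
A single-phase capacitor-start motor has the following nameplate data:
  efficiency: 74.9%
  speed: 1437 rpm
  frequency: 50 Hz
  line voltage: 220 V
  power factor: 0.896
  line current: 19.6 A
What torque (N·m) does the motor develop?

19.2 N·m

P_in = V·I·cosφ = 220 × 19.6 × 0.896 = 3864 W
P_out = η·P_in = 0.749 × 3864 = 2894 W
n = 1437 rpm
ω = 2π×1437/60 = 150.5 rad/s
τ = P_out/ω = 2894/150.5 = 19.2 N·m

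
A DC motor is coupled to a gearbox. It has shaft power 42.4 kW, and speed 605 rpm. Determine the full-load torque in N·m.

ω = 2π × 605/60 = 63.36 rad/s
τ = P/ω = 42400/63.36 = 669 N·m

669 N·m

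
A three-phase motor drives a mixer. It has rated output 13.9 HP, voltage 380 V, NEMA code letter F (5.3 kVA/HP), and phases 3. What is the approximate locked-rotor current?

112 A

S_LR = 5.3 × 13.9 = 73.67 kVA
I_LR = S_LR/(√3·V_L) = 73670/(1.732×380) = 112 A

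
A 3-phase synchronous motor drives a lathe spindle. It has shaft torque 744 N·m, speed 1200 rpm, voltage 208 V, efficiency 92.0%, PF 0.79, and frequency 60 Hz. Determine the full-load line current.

ω = 2π×1200/60 = 125.7 rad/s; P_out = τω = 744 × 125.7 = 93521 W
P_in = P_out / η = 93521 / 0.920 = 101653 W
I_L = P_in / (√3·V_L·cosφ) = 101653 / (1.732 × 208 × 0.79) = 357 A

357 A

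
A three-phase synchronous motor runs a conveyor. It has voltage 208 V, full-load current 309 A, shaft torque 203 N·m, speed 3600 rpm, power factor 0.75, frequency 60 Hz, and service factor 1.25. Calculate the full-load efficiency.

91.7 %

ω = 2π × 3600/60 = 377 rad/s; P_out = τω = 203 × 377 = 76531 W
P_in = √3·V_L·I_L·cosφ = 1.732 × 208 × 309 × 0.75 = 83489 W
η = P_out / P_in = 76531 / 83489 = 0.917 = 91.7%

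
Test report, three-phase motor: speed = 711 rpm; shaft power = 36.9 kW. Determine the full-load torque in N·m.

496 N·m

ω = 2π × 711/60 = 74.46 rad/s
τ = P/ω = 36900/74.46 = 496 N·m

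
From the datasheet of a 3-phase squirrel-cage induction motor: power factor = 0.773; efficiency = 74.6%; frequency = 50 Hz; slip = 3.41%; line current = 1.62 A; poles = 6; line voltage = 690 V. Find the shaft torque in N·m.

P_in = √3·V·I·cosφ = 1.732 × 690 × 1.62 × 0.773 = 1497 W
P_out = η·P_in = 0.746 × 1497 = 1117 W
n_s = 120×50/6 = 1000 rpm; n = 1000×(1−0.0341) = 966 rpm
ω = 2π×966/60 = 101.2 rad/s
τ = P_out/ω = 1117/101.2 = 11 N·m

11 N·m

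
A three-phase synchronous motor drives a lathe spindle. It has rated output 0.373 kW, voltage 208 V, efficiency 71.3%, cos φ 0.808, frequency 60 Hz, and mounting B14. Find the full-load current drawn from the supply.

1.8 A

P_out = 0.373 kW = 373 W
P_in = P_out / η = 373 / 0.713 = 523 W
I_L = P_in / (√3·V_L·cosφ) = 523 / (1.732 × 208 × 0.808) = 1.8 A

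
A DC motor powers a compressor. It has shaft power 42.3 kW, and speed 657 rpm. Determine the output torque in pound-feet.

ω = 2π × 657/60 = 68.8 rad/s
τ = P/ω = 42300/68.8 = 614.8 N·m
In lb·ft: 614.8/1.356 = 453 lb·ft

453 lb·ft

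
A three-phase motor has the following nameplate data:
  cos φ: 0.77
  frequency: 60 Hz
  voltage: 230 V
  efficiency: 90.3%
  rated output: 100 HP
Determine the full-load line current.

269 A

P_out = 100 × 746 = 74600 W
P_in = P_out / η = 74600 / 0.903 = 82614 W
I_L = P_in / (√3·V_L·cosφ) = 82614 / (1.732 × 230 × 0.77) = 269 A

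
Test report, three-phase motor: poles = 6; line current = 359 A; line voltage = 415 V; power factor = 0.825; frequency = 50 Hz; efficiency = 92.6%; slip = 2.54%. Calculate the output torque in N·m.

P_in = √3·V·I·cosφ = 1.732 × 415 × 359 × 0.825 = 212885 W
P_out = η·P_in = 0.926 × 212885 = 197132 W
n_s = 120×50/6 = 1000 rpm; n = 1000×(1−0.0254) = 975 rpm
ω = 2π×975/60 = 102.1 rad/s
τ = P_out/ω = 197132/102.1 = 1930 N·m

1930 N·m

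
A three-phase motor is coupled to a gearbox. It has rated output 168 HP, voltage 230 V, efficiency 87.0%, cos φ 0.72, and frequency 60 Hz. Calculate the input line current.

P_out = 168 × 746 = 125328 W
P_in = P_out / η = 125328 / 0.870 = 144055 W
I_L = P_in / (√3·V_L·cosφ) = 144055 / (1.732 × 230 × 0.72) = 502 A

502 A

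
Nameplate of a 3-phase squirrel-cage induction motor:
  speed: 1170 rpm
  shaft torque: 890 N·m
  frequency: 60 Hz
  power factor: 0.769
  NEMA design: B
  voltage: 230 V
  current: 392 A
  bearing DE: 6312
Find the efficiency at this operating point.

ω = 2π × 1170/60 = 122.5 rad/s; P_out = τω = 890 × 122.5 = 109025 W
P_in = √3·V_L·I_L·cosφ = 1.732 × 230 × 392 × 0.769 = 120085 W
η = P_out / P_in = 109025 / 120085 = 0.908 = 90.8%

90.8 %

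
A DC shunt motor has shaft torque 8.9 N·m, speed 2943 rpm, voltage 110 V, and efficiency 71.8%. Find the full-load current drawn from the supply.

34.7 A

ω = 2π×2943/60 = 308.2 rad/s; P_out = τω = 8.9 × 308.2 = 2743 W
P_in = P_out / η = 2743 / 0.718 = 3820 W
I = P_in / V = 3820 / 110 = 34.7 A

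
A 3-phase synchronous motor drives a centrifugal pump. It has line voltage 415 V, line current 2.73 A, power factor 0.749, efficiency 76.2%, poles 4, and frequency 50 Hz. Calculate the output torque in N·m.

7.13 N·m

P_in = √3·V·I·cosφ = 1.732 × 415 × 2.73 × 0.749 = 1470 W
P_out = η·P_in = 0.762 × 1470 = 1120 W
n = n_s = 120×50/4 = 1500 rpm (synchronous)
ω = 2π×1500/60 = 157.1 rad/s
τ = P_out/ω = 1120/157.1 = 7.13 N·m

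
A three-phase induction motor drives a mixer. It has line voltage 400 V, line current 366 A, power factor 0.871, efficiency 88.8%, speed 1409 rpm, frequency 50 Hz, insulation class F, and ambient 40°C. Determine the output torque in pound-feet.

980 lb·ft

P_in = √3·V·I·cosφ = 1.732 × 400 × 366 × 0.871 = 220855 W
P_out = η·P_in = 0.888 × 220855 = 196119 W
n = 1409 rpm
ω = 2π×1409/60 = 147.6 rad/s
τ = P_out/ω = 196119/147.6 = 1329 N·m
In lb·ft: 1329/1.356 = 980 lb·ft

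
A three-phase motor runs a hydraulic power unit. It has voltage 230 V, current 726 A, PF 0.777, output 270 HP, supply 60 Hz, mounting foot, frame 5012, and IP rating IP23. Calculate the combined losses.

23.3 kW

P_in = √3·V·I·cosφ = 1.732×230×726×0.777 = 224716 W
P_out = 270×746 = 201420 W
Losses = P_in − P_out = 224716 − 201420 = 23296 W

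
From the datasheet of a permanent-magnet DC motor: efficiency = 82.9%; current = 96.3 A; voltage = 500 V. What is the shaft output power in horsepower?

53.5 HP

P_in = V·I = 500 × 96.3 = 48150 W
P_out = η·P_in = 0.829 × 48150 = 39916 W
= 39916/746 = 53.5 HP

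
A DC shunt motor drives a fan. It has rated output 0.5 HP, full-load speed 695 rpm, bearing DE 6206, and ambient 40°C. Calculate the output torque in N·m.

5.13 N·m

P_out = 0.5 × 746 = 373 W
ω = 2π × 695/60 = 72.78 rad/s
τ = P_out/ω = 373/72.78 = 5.13 N·m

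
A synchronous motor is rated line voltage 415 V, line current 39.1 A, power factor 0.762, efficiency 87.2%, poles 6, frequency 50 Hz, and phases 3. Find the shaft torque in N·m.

P_in = √3·V·I·cosφ = 1.732 × 415 × 39.1 × 0.762 = 21415 W
P_out = η·P_in = 0.872 × 21415 = 18674 W
n = n_s = 120×50/6 = 1000 rpm (synchronous)
ω = 2π×1000/60 = 104.7 rad/s
τ = P_out/ω = 18674/104.7 = 178 N·m

178 N·m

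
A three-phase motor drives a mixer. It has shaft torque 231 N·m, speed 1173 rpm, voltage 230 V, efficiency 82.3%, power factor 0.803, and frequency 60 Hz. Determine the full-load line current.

ω = 2π×1173/60 = 122.8 rad/s; P_out = τω = 231 × 122.8 = 28367 W
P_in = P_out / η = 28367 / 0.823 = 34468 W
I_L = P_in / (√3·V_L·cosφ) = 34468 / (1.732 × 230 × 0.803) = 108 A

108 A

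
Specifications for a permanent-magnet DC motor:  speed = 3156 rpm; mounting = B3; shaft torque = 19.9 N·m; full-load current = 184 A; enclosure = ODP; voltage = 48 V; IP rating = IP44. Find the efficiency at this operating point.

74.5 %

ω = 2π × 3156/60 = 330.5 rad/s; P_out = τω = 19.9 × 330.5 = 6577 W
P_in = V·I = 48 × 184 = 8832 W
η = P_out / P_in = 6577 / 8832 = 0.745 = 74.5%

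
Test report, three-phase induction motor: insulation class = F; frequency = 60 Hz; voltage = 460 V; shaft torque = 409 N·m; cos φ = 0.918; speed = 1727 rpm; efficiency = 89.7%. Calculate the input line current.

ω = 2π×1727/60 = 180.9 rad/s; P_out = τω = 409 × 180.9 = 73988 W
P_in = P_out / η = 73988 / 0.897 = 82484 W
I_L = P_in / (√3·V_L·cosφ) = 82484 / (1.732 × 460 × 0.918) = 113 A

113 A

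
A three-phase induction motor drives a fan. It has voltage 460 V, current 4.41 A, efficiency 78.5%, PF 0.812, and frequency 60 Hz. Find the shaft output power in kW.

P_in = √3·V·I·cosφ = 1.732 × 460 × 4.41 × 0.812 = 2853 W
P_out = η·P_in = 0.785 × 2853 = 2240 W

2.24 kW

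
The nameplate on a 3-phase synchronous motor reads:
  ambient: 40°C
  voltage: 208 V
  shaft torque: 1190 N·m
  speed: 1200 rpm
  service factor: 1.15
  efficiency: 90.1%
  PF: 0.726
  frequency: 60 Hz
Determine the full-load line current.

635 A

ω = 2π×1200/60 = 125.7 rad/s; P_out = τω = 1190 × 125.7 = 149583 W
P_in = P_out / η = 149583 / 0.901 = 166019 W
I_L = P_in / (√3·V_L·cosφ) = 166019 / (1.732 × 208 × 0.726) = 635 A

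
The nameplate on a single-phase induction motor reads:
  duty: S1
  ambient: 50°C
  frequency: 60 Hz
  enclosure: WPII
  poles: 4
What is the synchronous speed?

1800 rpm

n_s = 120f/p = 120×60/4 = 1800 rpm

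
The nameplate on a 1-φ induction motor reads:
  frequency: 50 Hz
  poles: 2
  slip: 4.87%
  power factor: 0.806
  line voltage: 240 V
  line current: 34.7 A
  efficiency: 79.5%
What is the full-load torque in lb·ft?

P_in = V·I·cosφ = 240 × 34.7 × 0.806 = 6712 W
P_out = η·P_in = 0.795 × 6712 = 5336 W
n_s = 120×50/2 = 3000 rpm; n = 3000×(1−0.0487) = 2854 rpm
ω = 2π×2854/60 = 298.9 rad/s
τ = P_out/ω = 5336/298.9 = 17.85 N·m
In lb·ft: 17.85/1.356 = 13.2 lb·ft

13.2 lb·ft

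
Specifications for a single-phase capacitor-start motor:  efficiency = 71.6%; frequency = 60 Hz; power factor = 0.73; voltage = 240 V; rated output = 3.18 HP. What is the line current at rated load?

18.9 A

P_out = 3.18 × 746 = 2372 W
P_in = P_out / η = 2372 / 0.716 = 3313 W
I = P_in / (V·cosφ) = 3313 / (240 × 0.73) = 18.9 A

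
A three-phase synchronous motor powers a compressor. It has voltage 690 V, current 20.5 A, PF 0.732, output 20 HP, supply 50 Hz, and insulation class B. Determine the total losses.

P_in = √3·V·I·cosφ = 1.732×690×20.5×0.732 = 17933 W
P_out = 20×746 = 14920 W
Losses = P_in − P_out = 17933 − 14920 = 3013 W

3.01 kW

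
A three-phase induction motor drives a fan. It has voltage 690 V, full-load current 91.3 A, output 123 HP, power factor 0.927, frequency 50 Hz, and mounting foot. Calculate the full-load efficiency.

P_out = 123 × 746 = 91758 W
P_in = √3·V_L·I_L·cosφ = 1.732 × 690 × 91.3 × 0.927 = 101146 W
η = P_out / P_in = 91758 / 101146 = 0.907 = 90.7%

90.7 %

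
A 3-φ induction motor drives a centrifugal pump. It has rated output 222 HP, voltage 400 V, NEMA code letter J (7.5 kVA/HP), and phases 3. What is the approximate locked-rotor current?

2400 A

S_LR = 7.5 × 222 = 1665 kVA
I_LR = S_LR/(√3·V_L) = 1665000/(1.732×400) = 2400 A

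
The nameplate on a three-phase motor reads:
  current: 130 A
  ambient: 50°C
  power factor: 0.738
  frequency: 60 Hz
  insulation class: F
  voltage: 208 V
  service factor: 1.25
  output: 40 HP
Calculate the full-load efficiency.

P_out = 40 × 746 = 29840 W
P_in = √3·V_L·I_L·cosφ = 1.732 × 208 × 130 × 0.738 = 34563 W
η = P_out / P_in = 29840 / 34563 = 0.863 = 86.3%

86.3 %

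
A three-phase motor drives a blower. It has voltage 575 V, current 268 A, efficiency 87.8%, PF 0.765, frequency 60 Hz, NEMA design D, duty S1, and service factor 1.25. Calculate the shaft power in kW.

179 kW

P_in = √3·V·I·cosφ = 1.732 × 575 × 268 × 0.765 = 204179 W
P_out = η·P_in = 0.878 × 204179 = 179269 W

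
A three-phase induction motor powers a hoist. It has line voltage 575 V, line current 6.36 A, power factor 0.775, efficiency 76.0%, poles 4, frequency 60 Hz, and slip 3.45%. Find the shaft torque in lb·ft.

P_in = √3·V·I·cosφ = 1.732 × 575 × 6.36 × 0.775 = 4909 W
P_out = η·P_in = 0.76 × 4909 = 3731 W
n_s = 120×60/4 = 1800 rpm; n = 1800×(1−0.0345) = 1738 rpm
ω = 2π×1738/60 = 182 rad/s
τ = P_out/ω = 3731/182 = 20.5 N·m
In lb·ft: 20.5/1.356 = 15.1 lb·ft

15.1 lb·ft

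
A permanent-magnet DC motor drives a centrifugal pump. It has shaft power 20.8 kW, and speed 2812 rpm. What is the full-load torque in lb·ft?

52.1 lb·ft

ω = 2π × 2812/60 = 294.5 rad/s
τ = P/ω = 20800/294.5 = 70.63 N·m
In lb·ft: 70.63/1.356 = 52.1 lb·ft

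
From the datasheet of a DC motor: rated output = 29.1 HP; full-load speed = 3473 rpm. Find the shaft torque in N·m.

59.7 N·m

P_out = 29.1 × 746 = 21709 W
ω = 2π × 3473/60 = 363.7 rad/s
τ = P_out/ω = 21709/363.7 = 59.7 N·m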